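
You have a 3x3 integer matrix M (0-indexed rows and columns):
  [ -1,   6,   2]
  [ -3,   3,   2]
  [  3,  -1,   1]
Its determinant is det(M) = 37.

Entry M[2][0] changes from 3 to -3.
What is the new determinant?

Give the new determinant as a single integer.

Answer: 1

Derivation:
det is linear in row 2: changing M[2][0] by delta changes det by delta * cofactor(2,0).
Cofactor C_20 = (-1)^(2+0) * minor(2,0) = 6
Entry delta = -3 - 3 = -6
Det delta = -6 * 6 = -36
New det = 37 + -36 = 1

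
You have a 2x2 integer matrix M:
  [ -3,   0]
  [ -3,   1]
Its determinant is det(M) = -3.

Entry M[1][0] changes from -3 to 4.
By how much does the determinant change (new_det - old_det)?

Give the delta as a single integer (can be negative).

Answer: 0

Derivation:
Cofactor C_10 = 0
Entry delta = 4 - -3 = 7
Det delta = entry_delta * cofactor = 7 * 0 = 0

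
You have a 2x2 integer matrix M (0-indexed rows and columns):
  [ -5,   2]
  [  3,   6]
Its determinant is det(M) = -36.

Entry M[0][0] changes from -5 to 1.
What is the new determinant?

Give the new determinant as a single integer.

det is linear in row 0: changing M[0][0] by delta changes det by delta * cofactor(0,0).
Cofactor C_00 = (-1)^(0+0) * minor(0,0) = 6
Entry delta = 1 - -5 = 6
Det delta = 6 * 6 = 36
New det = -36 + 36 = 0

Answer: 0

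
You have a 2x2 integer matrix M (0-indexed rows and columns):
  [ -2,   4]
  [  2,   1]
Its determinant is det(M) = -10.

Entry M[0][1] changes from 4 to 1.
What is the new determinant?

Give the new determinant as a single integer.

Answer: -4

Derivation:
det is linear in row 0: changing M[0][1] by delta changes det by delta * cofactor(0,1).
Cofactor C_01 = (-1)^(0+1) * minor(0,1) = -2
Entry delta = 1 - 4 = -3
Det delta = -3 * -2 = 6
New det = -10 + 6 = -4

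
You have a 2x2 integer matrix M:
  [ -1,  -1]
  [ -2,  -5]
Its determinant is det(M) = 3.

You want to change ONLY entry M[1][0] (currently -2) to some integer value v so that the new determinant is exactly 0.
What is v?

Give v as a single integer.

det is linear in entry M[1][0]: det = old_det + (v - -2) * C_10
Cofactor C_10 = 1
Want det = 0: 3 + (v - -2) * 1 = 0
  (v - -2) = -3 / 1 = -3
  v = -2 + (-3) = -5

Answer: -5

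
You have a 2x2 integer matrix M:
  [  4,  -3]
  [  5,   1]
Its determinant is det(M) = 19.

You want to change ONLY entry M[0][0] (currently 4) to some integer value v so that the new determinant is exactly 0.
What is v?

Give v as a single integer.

det is linear in entry M[0][0]: det = old_det + (v - 4) * C_00
Cofactor C_00 = 1
Want det = 0: 19 + (v - 4) * 1 = 0
  (v - 4) = -19 / 1 = -19
  v = 4 + (-19) = -15

Answer: -15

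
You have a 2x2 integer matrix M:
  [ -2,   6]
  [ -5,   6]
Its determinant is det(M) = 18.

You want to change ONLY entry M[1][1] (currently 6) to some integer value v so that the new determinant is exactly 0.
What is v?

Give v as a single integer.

det is linear in entry M[1][1]: det = old_det + (v - 6) * C_11
Cofactor C_11 = -2
Want det = 0: 18 + (v - 6) * -2 = 0
  (v - 6) = -18 / -2 = 9
  v = 6 + (9) = 15

Answer: 15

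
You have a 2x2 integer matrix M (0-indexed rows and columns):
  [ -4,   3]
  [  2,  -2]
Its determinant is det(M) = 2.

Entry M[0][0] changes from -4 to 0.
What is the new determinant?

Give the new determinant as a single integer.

Answer: -6

Derivation:
det is linear in row 0: changing M[0][0] by delta changes det by delta * cofactor(0,0).
Cofactor C_00 = (-1)^(0+0) * minor(0,0) = -2
Entry delta = 0 - -4 = 4
Det delta = 4 * -2 = -8
New det = 2 + -8 = -6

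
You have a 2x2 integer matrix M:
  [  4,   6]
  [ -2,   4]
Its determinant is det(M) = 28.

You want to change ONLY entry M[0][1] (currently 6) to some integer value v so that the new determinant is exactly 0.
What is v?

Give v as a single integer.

Answer: -8

Derivation:
det is linear in entry M[0][1]: det = old_det + (v - 6) * C_01
Cofactor C_01 = 2
Want det = 0: 28 + (v - 6) * 2 = 0
  (v - 6) = -28 / 2 = -14
  v = 6 + (-14) = -8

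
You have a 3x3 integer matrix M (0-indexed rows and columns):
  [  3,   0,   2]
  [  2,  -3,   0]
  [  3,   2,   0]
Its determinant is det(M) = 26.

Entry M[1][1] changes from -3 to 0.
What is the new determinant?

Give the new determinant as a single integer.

det is linear in row 1: changing M[1][1] by delta changes det by delta * cofactor(1,1).
Cofactor C_11 = (-1)^(1+1) * minor(1,1) = -6
Entry delta = 0 - -3 = 3
Det delta = 3 * -6 = -18
New det = 26 + -18 = 8

Answer: 8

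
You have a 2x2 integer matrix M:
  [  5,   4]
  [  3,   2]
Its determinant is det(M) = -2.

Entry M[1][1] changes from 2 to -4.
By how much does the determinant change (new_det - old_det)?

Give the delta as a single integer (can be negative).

Cofactor C_11 = 5
Entry delta = -4 - 2 = -6
Det delta = entry_delta * cofactor = -6 * 5 = -30

Answer: -30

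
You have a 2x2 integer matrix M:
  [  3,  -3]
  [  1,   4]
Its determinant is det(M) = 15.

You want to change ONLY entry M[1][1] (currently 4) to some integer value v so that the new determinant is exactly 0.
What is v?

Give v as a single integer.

Answer: -1

Derivation:
det is linear in entry M[1][1]: det = old_det + (v - 4) * C_11
Cofactor C_11 = 3
Want det = 0: 15 + (v - 4) * 3 = 0
  (v - 4) = -15 / 3 = -5
  v = 4 + (-5) = -1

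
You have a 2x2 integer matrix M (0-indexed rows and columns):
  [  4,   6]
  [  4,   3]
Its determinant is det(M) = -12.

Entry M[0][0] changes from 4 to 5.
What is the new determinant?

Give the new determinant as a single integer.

Answer: -9

Derivation:
det is linear in row 0: changing M[0][0] by delta changes det by delta * cofactor(0,0).
Cofactor C_00 = (-1)^(0+0) * minor(0,0) = 3
Entry delta = 5 - 4 = 1
Det delta = 1 * 3 = 3
New det = -12 + 3 = -9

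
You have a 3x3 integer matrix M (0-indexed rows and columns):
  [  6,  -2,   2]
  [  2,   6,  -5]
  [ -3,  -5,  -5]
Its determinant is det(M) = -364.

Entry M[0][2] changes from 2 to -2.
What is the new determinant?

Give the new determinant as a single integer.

det is linear in row 0: changing M[0][2] by delta changes det by delta * cofactor(0,2).
Cofactor C_02 = (-1)^(0+2) * minor(0,2) = 8
Entry delta = -2 - 2 = -4
Det delta = -4 * 8 = -32
New det = -364 + -32 = -396

Answer: -396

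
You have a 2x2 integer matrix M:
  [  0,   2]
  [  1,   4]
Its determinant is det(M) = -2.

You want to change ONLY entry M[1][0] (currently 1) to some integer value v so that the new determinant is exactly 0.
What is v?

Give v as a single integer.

Answer: 0

Derivation:
det is linear in entry M[1][0]: det = old_det + (v - 1) * C_10
Cofactor C_10 = -2
Want det = 0: -2 + (v - 1) * -2 = 0
  (v - 1) = 2 / -2 = -1
  v = 1 + (-1) = 0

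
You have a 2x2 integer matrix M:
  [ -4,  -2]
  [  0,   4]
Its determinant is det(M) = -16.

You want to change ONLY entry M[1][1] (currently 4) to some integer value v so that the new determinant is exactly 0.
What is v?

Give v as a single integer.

det is linear in entry M[1][1]: det = old_det + (v - 4) * C_11
Cofactor C_11 = -4
Want det = 0: -16 + (v - 4) * -4 = 0
  (v - 4) = 16 / -4 = -4
  v = 4 + (-4) = 0

Answer: 0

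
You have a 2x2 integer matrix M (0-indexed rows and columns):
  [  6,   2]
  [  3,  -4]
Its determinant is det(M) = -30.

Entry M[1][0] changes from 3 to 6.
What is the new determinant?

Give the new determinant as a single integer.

Answer: -36

Derivation:
det is linear in row 1: changing M[1][0] by delta changes det by delta * cofactor(1,0).
Cofactor C_10 = (-1)^(1+0) * minor(1,0) = -2
Entry delta = 6 - 3 = 3
Det delta = 3 * -2 = -6
New det = -30 + -6 = -36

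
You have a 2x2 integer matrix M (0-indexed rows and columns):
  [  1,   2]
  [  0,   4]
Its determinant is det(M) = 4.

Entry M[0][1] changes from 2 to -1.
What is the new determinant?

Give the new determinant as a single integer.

Answer: 4

Derivation:
det is linear in row 0: changing M[0][1] by delta changes det by delta * cofactor(0,1).
Cofactor C_01 = (-1)^(0+1) * minor(0,1) = 0
Entry delta = -1 - 2 = -3
Det delta = -3 * 0 = 0
New det = 4 + 0 = 4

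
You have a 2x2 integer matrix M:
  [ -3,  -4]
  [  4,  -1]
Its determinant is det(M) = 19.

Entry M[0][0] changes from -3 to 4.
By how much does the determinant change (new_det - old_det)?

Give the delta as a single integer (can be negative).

Answer: -7

Derivation:
Cofactor C_00 = -1
Entry delta = 4 - -3 = 7
Det delta = entry_delta * cofactor = 7 * -1 = -7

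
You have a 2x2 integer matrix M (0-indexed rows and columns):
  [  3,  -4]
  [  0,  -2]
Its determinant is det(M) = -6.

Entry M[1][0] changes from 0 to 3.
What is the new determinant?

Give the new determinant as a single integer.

det is linear in row 1: changing M[1][0] by delta changes det by delta * cofactor(1,0).
Cofactor C_10 = (-1)^(1+0) * minor(1,0) = 4
Entry delta = 3 - 0 = 3
Det delta = 3 * 4 = 12
New det = -6 + 12 = 6

Answer: 6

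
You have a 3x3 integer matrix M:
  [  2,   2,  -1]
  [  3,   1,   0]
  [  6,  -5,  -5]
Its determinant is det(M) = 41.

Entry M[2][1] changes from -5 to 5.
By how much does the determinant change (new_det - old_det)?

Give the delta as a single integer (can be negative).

Answer: -30

Derivation:
Cofactor C_21 = -3
Entry delta = 5 - -5 = 10
Det delta = entry_delta * cofactor = 10 * -3 = -30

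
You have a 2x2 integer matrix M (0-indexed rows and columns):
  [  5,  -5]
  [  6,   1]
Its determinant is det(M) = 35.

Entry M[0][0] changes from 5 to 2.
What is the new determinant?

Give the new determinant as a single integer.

det is linear in row 0: changing M[0][0] by delta changes det by delta * cofactor(0,0).
Cofactor C_00 = (-1)^(0+0) * minor(0,0) = 1
Entry delta = 2 - 5 = -3
Det delta = -3 * 1 = -3
New det = 35 + -3 = 32

Answer: 32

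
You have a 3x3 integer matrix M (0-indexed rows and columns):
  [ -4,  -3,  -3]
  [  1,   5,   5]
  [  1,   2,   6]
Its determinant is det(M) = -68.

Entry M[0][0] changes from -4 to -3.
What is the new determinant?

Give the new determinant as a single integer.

det is linear in row 0: changing M[0][0] by delta changes det by delta * cofactor(0,0).
Cofactor C_00 = (-1)^(0+0) * minor(0,0) = 20
Entry delta = -3 - -4 = 1
Det delta = 1 * 20 = 20
New det = -68 + 20 = -48

Answer: -48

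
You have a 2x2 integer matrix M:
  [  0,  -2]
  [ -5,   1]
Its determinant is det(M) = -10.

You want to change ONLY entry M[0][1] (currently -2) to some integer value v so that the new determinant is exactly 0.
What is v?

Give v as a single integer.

det is linear in entry M[0][1]: det = old_det + (v - -2) * C_01
Cofactor C_01 = 5
Want det = 0: -10 + (v - -2) * 5 = 0
  (v - -2) = 10 / 5 = 2
  v = -2 + (2) = 0

Answer: 0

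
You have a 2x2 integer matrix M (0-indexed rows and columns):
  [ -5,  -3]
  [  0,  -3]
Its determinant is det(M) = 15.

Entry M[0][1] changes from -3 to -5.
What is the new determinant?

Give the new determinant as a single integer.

det is linear in row 0: changing M[0][1] by delta changes det by delta * cofactor(0,1).
Cofactor C_01 = (-1)^(0+1) * minor(0,1) = 0
Entry delta = -5 - -3 = -2
Det delta = -2 * 0 = 0
New det = 15 + 0 = 15

Answer: 15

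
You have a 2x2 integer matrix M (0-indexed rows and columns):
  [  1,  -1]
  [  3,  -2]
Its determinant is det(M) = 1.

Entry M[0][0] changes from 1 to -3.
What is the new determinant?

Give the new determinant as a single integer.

Answer: 9

Derivation:
det is linear in row 0: changing M[0][0] by delta changes det by delta * cofactor(0,0).
Cofactor C_00 = (-1)^(0+0) * minor(0,0) = -2
Entry delta = -3 - 1 = -4
Det delta = -4 * -2 = 8
New det = 1 + 8 = 9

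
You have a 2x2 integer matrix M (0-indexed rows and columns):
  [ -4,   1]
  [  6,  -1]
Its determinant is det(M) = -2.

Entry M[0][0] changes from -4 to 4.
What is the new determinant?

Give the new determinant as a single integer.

Answer: -10

Derivation:
det is linear in row 0: changing M[0][0] by delta changes det by delta * cofactor(0,0).
Cofactor C_00 = (-1)^(0+0) * minor(0,0) = -1
Entry delta = 4 - -4 = 8
Det delta = 8 * -1 = -8
New det = -2 + -8 = -10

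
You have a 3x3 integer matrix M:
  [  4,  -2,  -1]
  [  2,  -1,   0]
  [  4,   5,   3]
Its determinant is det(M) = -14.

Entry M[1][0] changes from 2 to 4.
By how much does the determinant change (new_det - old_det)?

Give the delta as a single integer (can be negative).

Answer: 2

Derivation:
Cofactor C_10 = 1
Entry delta = 4 - 2 = 2
Det delta = entry_delta * cofactor = 2 * 1 = 2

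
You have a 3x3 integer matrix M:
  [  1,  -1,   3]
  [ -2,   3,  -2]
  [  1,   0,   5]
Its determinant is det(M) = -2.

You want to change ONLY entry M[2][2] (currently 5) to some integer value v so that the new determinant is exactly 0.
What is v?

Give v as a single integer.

det is linear in entry M[2][2]: det = old_det + (v - 5) * C_22
Cofactor C_22 = 1
Want det = 0: -2 + (v - 5) * 1 = 0
  (v - 5) = 2 / 1 = 2
  v = 5 + (2) = 7

Answer: 7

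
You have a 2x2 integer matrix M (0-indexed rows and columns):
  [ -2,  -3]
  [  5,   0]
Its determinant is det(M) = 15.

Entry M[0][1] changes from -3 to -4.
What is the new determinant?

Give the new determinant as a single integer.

det is linear in row 0: changing M[0][1] by delta changes det by delta * cofactor(0,1).
Cofactor C_01 = (-1)^(0+1) * minor(0,1) = -5
Entry delta = -4 - -3 = -1
Det delta = -1 * -5 = 5
New det = 15 + 5 = 20

Answer: 20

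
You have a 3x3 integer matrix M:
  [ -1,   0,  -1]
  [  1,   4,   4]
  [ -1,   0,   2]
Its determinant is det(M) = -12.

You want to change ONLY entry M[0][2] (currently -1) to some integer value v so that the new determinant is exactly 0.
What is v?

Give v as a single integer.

det is linear in entry M[0][2]: det = old_det + (v - -1) * C_02
Cofactor C_02 = 4
Want det = 0: -12 + (v - -1) * 4 = 0
  (v - -1) = 12 / 4 = 3
  v = -1 + (3) = 2

Answer: 2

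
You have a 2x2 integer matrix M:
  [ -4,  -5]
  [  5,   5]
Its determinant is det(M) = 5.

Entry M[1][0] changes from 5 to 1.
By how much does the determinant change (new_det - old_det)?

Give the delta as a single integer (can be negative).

Cofactor C_10 = 5
Entry delta = 1 - 5 = -4
Det delta = entry_delta * cofactor = -4 * 5 = -20

Answer: -20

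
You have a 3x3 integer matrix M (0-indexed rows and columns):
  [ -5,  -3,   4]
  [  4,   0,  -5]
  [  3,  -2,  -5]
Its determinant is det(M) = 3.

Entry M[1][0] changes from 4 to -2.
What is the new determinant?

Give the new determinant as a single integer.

det is linear in row 1: changing M[1][0] by delta changes det by delta * cofactor(1,0).
Cofactor C_10 = (-1)^(1+0) * minor(1,0) = -23
Entry delta = -2 - 4 = -6
Det delta = -6 * -23 = 138
New det = 3 + 138 = 141

Answer: 141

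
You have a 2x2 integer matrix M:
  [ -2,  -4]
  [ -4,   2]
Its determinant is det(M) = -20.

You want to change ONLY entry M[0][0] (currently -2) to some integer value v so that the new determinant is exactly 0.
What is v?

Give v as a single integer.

det is linear in entry M[0][0]: det = old_det + (v - -2) * C_00
Cofactor C_00 = 2
Want det = 0: -20 + (v - -2) * 2 = 0
  (v - -2) = 20 / 2 = 10
  v = -2 + (10) = 8

Answer: 8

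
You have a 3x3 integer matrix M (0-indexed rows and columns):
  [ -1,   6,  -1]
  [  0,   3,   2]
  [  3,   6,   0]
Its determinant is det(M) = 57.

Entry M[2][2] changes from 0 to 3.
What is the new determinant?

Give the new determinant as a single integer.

Answer: 48

Derivation:
det is linear in row 2: changing M[2][2] by delta changes det by delta * cofactor(2,2).
Cofactor C_22 = (-1)^(2+2) * minor(2,2) = -3
Entry delta = 3 - 0 = 3
Det delta = 3 * -3 = -9
New det = 57 + -9 = 48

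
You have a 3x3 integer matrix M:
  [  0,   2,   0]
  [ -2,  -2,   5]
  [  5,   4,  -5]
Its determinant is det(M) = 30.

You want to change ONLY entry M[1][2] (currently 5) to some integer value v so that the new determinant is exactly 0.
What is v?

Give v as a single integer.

Answer: 2

Derivation:
det is linear in entry M[1][2]: det = old_det + (v - 5) * C_12
Cofactor C_12 = 10
Want det = 0: 30 + (v - 5) * 10 = 0
  (v - 5) = -30 / 10 = -3
  v = 5 + (-3) = 2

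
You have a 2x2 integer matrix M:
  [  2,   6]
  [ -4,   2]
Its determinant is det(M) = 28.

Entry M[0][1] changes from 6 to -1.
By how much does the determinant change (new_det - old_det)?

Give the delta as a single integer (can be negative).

Answer: -28

Derivation:
Cofactor C_01 = 4
Entry delta = -1 - 6 = -7
Det delta = entry_delta * cofactor = -7 * 4 = -28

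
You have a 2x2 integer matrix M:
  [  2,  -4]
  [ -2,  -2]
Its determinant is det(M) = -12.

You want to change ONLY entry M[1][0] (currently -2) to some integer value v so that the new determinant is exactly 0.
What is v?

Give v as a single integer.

det is linear in entry M[1][0]: det = old_det + (v - -2) * C_10
Cofactor C_10 = 4
Want det = 0: -12 + (v - -2) * 4 = 0
  (v - -2) = 12 / 4 = 3
  v = -2 + (3) = 1

Answer: 1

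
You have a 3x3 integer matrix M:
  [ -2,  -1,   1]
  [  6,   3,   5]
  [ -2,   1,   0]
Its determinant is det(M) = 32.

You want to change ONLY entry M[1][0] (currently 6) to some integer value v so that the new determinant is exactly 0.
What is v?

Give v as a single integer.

Answer: -26

Derivation:
det is linear in entry M[1][0]: det = old_det + (v - 6) * C_10
Cofactor C_10 = 1
Want det = 0: 32 + (v - 6) * 1 = 0
  (v - 6) = -32 / 1 = -32
  v = 6 + (-32) = -26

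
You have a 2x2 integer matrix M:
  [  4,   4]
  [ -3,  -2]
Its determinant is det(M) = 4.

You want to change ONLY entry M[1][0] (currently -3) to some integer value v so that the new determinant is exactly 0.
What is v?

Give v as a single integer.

Answer: -2

Derivation:
det is linear in entry M[1][0]: det = old_det + (v - -3) * C_10
Cofactor C_10 = -4
Want det = 0: 4 + (v - -3) * -4 = 0
  (v - -3) = -4 / -4 = 1
  v = -3 + (1) = -2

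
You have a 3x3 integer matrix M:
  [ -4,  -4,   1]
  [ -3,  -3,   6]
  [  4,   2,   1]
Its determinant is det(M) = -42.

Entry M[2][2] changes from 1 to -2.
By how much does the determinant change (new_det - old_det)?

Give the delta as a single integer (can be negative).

Cofactor C_22 = 0
Entry delta = -2 - 1 = -3
Det delta = entry_delta * cofactor = -3 * 0 = 0

Answer: 0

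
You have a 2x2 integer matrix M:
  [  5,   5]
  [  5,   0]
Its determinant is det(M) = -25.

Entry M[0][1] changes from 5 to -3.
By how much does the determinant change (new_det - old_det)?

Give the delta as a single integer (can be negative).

Answer: 40

Derivation:
Cofactor C_01 = -5
Entry delta = -3 - 5 = -8
Det delta = entry_delta * cofactor = -8 * -5 = 40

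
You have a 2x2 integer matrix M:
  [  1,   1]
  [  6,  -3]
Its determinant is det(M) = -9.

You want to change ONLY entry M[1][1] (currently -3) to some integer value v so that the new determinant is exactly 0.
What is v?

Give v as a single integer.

det is linear in entry M[1][1]: det = old_det + (v - -3) * C_11
Cofactor C_11 = 1
Want det = 0: -9 + (v - -3) * 1 = 0
  (v - -3) = 9 / 1 = 9
  v = -3 + (9) = 6

Answer: 6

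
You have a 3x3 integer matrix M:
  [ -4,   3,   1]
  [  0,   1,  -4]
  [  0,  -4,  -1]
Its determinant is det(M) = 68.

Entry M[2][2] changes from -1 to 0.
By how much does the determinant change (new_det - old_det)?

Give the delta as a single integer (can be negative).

Cofactor C_22 = -4
Entry delta = 0 - -1 = 1
Det delta = entry_delta * cofactor = 1 * -4 = -4

Answer: -4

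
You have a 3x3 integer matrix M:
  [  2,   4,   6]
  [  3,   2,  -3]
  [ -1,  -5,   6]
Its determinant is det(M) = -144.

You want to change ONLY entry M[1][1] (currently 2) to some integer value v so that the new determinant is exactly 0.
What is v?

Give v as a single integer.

det is linear in entry M[1][1]: det = old_det + (v - 2) * C_11
Cofactor C_11 = 18
Want det = 0: -144 + (v - 2) * 18 = 0
  (v - 2) = 144 / 18 = 8
  v = 2 + (8) = 10

Answer: 10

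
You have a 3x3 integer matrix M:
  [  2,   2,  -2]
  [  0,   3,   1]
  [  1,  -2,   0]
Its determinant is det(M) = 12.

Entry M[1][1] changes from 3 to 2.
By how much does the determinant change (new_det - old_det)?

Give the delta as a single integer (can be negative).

Answer: -2

Derivation:
Cofactor C_11 = 2
Entry delta = 2 - 3 = -1
Det delta = entry_delta * cofactor = -1 * 2 = -2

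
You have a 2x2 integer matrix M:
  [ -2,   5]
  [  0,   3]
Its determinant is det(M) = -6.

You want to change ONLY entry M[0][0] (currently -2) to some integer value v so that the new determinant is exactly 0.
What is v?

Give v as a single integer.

det is linear in entry M[0][0]: det = old_det + (v - -2) * C_00
Cofactor C_00 = 3
Want det = 0: -6 + (v - -2) * 3 = 0
  (v - -2) = 6 / 3 = 2
  v = -2 + (2) = 0

Answer: 0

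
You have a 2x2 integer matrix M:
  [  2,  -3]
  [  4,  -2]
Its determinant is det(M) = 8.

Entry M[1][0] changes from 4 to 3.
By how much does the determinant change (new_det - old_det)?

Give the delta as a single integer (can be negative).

Cofactor C_10 = 3
Entry delta = 3 - 4 = -1
Det delta = entry_delta * cofactor = -1 * 3 = -3

Answer: -3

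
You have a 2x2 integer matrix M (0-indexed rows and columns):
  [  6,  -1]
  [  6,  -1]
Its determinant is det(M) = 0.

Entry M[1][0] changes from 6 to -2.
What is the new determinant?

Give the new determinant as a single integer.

det is linear in row 1: changing M[1][0] by delta changes det by delta * cofactor(1,0).
Cofactor C_10 = (-1)^(1+0) * minor(1,0) = 1
Entry delta = -2 - 6 = -8
Det delta = -8 * 1 = -8
New det = 0 + -8 = -8

Answer: -8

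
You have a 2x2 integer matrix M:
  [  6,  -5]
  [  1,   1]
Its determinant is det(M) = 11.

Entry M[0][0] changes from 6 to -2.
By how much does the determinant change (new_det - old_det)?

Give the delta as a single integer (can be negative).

Cofactor C_00 = 1
Entry delta = -2 - 6 = -8
Det delta = entry_delta * cofactor = -8 * 1 = -8

Answer: -8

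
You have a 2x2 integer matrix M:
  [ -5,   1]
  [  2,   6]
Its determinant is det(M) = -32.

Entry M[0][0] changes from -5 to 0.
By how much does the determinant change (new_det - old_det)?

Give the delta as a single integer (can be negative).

Cofactor C_00 = 6
Entry delta = 0 - -5 = 5
Det delta = entry_delta * cofactor = 5 * 6 = 30

Answer: 30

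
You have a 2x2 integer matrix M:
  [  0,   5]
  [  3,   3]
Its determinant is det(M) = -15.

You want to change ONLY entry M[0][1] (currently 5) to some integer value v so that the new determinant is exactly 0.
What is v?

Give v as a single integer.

Answer: 0

Derivation:
det is linear in entry M[0][1]: det = old_det + (v - 5) * C_01
Cofactor C_01 = -3
Want det = 0: -15 + (v - 5) * -3 = 0
  (v - 5) = 15 / -3 = -5
  v = 5 + (-5) = 0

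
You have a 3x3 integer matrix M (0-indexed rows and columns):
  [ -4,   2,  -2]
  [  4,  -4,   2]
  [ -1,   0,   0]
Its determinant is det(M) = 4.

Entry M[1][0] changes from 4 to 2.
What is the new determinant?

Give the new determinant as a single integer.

det is linear in row 1: changing M[1][0] by delta changes det by delta * cofactor(1,0).
Cofactor C_10 = (-1)^(1+0) * minor(1,0) = 0
Entry delta = 2 - 4 = -2
Det delta = -2 * 0 = 0
New det = 4 + 0 = 4

Answer: 4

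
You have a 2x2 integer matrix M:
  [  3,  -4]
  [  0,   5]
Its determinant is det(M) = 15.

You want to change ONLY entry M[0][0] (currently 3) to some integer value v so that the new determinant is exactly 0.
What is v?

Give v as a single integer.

det is linear in entry M[0][0]: det = old_det + (v - 3) * C_00
Cofactor C_00 = 5
Want det = 0: 15 + (v - 3) * 5 = 0
  (v - 3) = -15 / 5 = -3
  v = 3 + (-3) = 0

Answer: 0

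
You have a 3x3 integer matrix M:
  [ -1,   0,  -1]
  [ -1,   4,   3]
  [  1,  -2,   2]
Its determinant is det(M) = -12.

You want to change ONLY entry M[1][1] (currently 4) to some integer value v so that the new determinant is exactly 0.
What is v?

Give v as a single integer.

Answer: -8

Derivation:
det is linear in entry M[1][1]: det = old_det + (v - 4) * C_11
Cofactor C_11 = -1
Want det = 0: -12 + (v - 4) * -1 = 0
  (v - 4) = 12 / -1 = -12
  v = 4 + (-12) = -8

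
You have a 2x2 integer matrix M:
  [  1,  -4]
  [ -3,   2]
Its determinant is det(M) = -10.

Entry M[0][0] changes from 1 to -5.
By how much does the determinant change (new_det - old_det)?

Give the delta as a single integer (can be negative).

Cofactor C_00 = 2
Entry delta = -5 - 1 = -6
Det delta = entry_delta * cofactor = -6 * 2 = -12

Answer: -12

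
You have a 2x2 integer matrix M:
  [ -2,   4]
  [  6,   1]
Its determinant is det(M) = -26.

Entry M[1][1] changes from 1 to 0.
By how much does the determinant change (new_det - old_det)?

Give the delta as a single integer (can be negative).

Answer: 2

Derivation:
Cofactor C_11 = -2
Entry delta = 0 - 1 = -1
Det delta = entry_delta * cofactor = -1 * -2 = 2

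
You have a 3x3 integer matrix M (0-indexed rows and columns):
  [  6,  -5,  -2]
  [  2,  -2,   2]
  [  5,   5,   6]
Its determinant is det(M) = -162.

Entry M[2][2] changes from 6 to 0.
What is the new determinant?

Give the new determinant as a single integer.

det is linear in row 2: changing M[2][2] by delta changes det by delta * cofactor(2,2).
Cofactor C_22 = (-1)^(2+2) * minor(2,2) = -2
Entry delta = 0 - 6 = -6
Det delta = -6 * -2 = 12
New det = -162 + 12 = -150

Answer: -150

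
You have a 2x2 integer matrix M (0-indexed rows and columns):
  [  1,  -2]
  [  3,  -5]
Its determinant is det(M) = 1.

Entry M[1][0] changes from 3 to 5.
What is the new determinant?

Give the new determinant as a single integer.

Answer: 5

Derivation:
det is linear in row 1: changing M[1][0] by delta changes det by delta * cofactor(1,0).
Cofactor C_10 = (-1)^(1+0) * minor(1,0) = 2
Entry delta = 5 - 3 = 2
Det delta = 2 * 2 = 4
New det = 1 + 4 = 5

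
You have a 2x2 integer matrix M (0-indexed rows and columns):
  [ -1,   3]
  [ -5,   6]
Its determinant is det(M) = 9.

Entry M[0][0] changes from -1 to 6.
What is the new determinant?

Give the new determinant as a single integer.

Answer: 51

Derivation:
det is linear in row 0: changing M[0][0] by delta changes det by delta * cofactor(0,0).
Cofactor C_00 = (-1)^(0+0) * minor(0,0) = 6
Entry delta = 6 - -1 = 7
Det delta = 7 * 6 = 42
New det = 9 + 42 = 51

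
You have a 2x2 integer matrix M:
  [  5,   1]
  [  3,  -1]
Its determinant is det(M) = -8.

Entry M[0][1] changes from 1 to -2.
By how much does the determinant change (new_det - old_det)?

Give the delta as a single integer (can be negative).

Answer: 9

Derivation:
Cofactor C_01 = -3
Entry delta = -2 - 1 = -3
Det delta = entry_delta * cofactor = -3 * -3 = 9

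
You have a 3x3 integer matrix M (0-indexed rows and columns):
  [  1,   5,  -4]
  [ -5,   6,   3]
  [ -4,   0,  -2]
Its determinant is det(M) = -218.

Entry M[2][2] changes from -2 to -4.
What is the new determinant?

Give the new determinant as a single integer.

Answer: -280

Derivation:
det is linear in row 2: changing M[2][2] by delta changes det by delta * cofactor(2,2).
Cofactor C_22 = (-1)^(2+2) * minor(2,2) = 31
Entry delta = -4 - -2 = -2
Det delta = -2 * 31 = -62
New det = -218 + -62 = -280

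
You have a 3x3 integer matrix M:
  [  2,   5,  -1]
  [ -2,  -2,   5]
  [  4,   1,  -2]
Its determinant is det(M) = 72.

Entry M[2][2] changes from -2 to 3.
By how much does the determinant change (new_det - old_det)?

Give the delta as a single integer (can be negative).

Cofactor C_22 = 6
Entry delta = 3 - -2 = 5
Det delta = entry_delta * cofactor = 5 * 6 = 30

Answer: 30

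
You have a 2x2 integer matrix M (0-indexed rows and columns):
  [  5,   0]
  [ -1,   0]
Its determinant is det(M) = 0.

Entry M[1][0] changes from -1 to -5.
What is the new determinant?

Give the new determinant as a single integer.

Answer: 0

Derivation:
det is linear in row 1: changing M[1][0] by delta changes det by delta * cofactor(1,0).
Cofactor C_10 = (-1)^(1+0) * minor(1,0) = 0
Entry delta = -5 - -1 = -4
Det delta = -4 * 0 = 0
New det = 0 + 0 = 0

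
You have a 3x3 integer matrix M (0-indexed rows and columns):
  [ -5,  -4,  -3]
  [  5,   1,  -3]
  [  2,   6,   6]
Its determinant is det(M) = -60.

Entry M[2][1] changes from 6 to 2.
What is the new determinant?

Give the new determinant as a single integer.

det is linear in row 2: changing M[2][1] by delta changes det by delta * cofactor(2,1).
Cofactor C_21 = (-1)^(2+1) * minor(2,1) = -30
Entry delta = 2 - 6 = -4
Det delta = -4 * -30 = 120
New det = -60 + 120 = 60

Answer: 60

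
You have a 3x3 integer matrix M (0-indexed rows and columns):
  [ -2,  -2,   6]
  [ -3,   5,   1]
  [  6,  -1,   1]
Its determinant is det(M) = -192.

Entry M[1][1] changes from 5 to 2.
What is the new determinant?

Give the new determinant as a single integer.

Answer: -78

Derivation:
det is linear in row 1: changing M[1][1] by delta changes det by delta * cofactor(1,1).
Cofactor C_11 = (-1)^(1+1) * minor(1,1) = -38
Entry delta = 2 - 5 = -3
Det delta = -3 * -38 = 114
New det = -192 + 114 = -78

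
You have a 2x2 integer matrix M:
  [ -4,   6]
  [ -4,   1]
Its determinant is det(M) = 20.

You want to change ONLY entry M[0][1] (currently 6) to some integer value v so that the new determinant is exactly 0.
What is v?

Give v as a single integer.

det is linear in entry M[0][1]: det = old_det + (v - 6) * C_01
Cofactor C_01 = 4
Want det = 0: 20 + (v - 6) * 4 = 0
  (v - 6) = -20 / 4 = -5
  v = 6 + (-5) = 1

Answer: 1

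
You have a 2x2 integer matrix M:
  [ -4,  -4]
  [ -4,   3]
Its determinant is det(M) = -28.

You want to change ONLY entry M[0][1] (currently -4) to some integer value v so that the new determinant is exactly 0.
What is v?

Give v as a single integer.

det is linear in entry M[0][1]: det = old_det + (v - -4) * C_01
Cofactor C_01 = 4
Want det = 0: -28 + (v - -4) * 4 = 0
  (v - -4) = 28 / 4 = 7
  v = -4 + (7) = 3

Answer: 3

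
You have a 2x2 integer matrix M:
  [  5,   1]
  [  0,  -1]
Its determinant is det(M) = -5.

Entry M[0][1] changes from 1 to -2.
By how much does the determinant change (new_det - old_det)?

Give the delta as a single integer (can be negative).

Cofactor C_01 = 0
Entry delta = -2 - 1 = -3
Det delta = entry_delta * cofactor = -3 * 0 = 0

Answer: 0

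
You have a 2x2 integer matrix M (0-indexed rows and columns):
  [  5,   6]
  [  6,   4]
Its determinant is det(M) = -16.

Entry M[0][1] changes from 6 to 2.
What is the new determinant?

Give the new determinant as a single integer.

Answer: 8

Derivation:
det is linear in row 0: changing M[0][1] by delta changes det by delta * cofactor(0,1).
Cofactor C_01 = (-1)^(0+1) * minor(0,1) = -6
Entry delta = 2 - 6 = -4
Det delta = -4 * -6 = 24
New det = -16 + 24 = 8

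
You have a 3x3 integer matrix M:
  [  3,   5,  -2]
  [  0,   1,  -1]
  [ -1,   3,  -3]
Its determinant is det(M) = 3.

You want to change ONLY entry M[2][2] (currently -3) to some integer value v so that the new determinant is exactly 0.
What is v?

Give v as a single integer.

Answer: -4

Derivation:
det is linear in entry M[2][2]: det = old_det + (v - -3) * C_22
Cofactor C_22 = 3
Want det = 0: 3 + (v - -3) * 3 = 0
  (v - -3) = -3 / 3 = -1
  v = -3 + (-1) = -4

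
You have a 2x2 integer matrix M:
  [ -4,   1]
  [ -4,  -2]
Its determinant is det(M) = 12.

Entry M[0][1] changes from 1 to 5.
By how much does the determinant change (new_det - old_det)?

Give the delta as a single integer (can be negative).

Cofactor C_01 = 4
Entry delta = 5 - 1 = 4
Det delta = entry_delta * cofactor = 4 * 4 = 16

Answer: 16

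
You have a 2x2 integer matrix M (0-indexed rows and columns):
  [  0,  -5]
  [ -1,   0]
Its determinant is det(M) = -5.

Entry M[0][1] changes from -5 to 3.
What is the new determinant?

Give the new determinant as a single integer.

Answer: 3

Derivation:
det is linear in row 0: changing M[0][1] by delta changes det by delta * cofactor(0,1).
Cofactor C_01 = (-1)^(0+1) * minor(0,1) = 1
Entry delta = 3 - -5 = 8
Det delta = 8 * 1 = 8
New det = -5 + 8 = 3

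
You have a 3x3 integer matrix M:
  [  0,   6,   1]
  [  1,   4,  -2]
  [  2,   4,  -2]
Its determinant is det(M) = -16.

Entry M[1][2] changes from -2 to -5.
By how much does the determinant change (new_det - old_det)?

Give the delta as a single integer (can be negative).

Cofactor C_12 = 12
Entry delta = -5 - -2 = -3
Det delta = entry_delta * cofactor = -3 * 12 = -36

Answer: -36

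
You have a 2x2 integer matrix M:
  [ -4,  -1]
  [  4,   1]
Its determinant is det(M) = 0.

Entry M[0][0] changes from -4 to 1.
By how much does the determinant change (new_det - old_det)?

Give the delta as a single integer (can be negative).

Answer: 5

Derivation:
Cofactor C_00 = 1
Entry delta = 1 - -4 = 5
Det delta = entry_delta * cofactor = 5 * 1 = 5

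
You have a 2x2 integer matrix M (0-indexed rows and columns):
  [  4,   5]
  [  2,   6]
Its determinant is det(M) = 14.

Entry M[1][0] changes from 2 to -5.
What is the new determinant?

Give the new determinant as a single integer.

det is linear in row 1: changing M[1][0] by delta changes det by delta * cofactor(1,0).
Cofactor C_10 = (-1)^(1+0) * minor(1,0) = -5
Entry delta = -5 - 2 = -7
Det delta = -7 * -5 = 35
New det = 14 + 35 = 49

Answer: 49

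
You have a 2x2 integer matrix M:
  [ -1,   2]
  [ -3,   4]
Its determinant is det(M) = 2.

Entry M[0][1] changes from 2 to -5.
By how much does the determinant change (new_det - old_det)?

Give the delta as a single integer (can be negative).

Cofactor C_01 = 3
Entry delta = -5 - 2 = -7
Det delta = entry_delta * cofactor = -7 * 3 = -21

Answer: -21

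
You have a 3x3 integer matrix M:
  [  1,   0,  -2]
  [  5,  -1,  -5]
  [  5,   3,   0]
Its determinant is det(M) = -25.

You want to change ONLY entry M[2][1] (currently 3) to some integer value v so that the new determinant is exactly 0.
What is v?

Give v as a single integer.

Answer: -2

Derivation:
det is linear in entry M[2][1]: det = old_det + (v - 3) * C_21
Cofactor C_21 = -5
Want det = 0: -25 + (v - 3) * -5 = 0
  (v - 3) = 25 / -5 = -5
  v = 3 + (-5) = -2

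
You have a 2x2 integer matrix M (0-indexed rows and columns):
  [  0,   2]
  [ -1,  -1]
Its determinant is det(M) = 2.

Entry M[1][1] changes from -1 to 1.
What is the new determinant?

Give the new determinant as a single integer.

det is linear in row 1: changing M[1][1] by delta changes det by delta * cofactor(1,1).
Cofactor C_11 = (-1)^(1+1) * minor(1,1) = 0
Entry delta = 1 - -1 = 2
Det delta = 2 * 0 = 0
New det = 2 + 0 = 2

Answer: 2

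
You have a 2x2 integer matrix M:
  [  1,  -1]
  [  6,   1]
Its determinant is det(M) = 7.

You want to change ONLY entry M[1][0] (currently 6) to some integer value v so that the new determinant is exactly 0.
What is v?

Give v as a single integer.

Answer: -1

Derivation:
det is linear in entry M[1][0]: det = old_det + (v - 6) * C_10
Cofactor C_10 = 1
Want det = 0: 7 + (v - 6) * 1 = 0
  (v - 6) = -7 / 1 = -7
  v = 6 + (-7) = -1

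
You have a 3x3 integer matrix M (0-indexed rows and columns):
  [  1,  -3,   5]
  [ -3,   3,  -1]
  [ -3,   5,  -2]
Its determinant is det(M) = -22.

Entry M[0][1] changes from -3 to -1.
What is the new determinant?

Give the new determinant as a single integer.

det is linear in row 0: changing M[0][1] by delta changes det by delta * cofactor(0,1).
Cofactor C_01 = (-1)^(0+1) * minor(0,1) = -3
Entry delta = -1 - -3 = 2
Det delta = 2 * -3 = -6
New det = -22 + -6 = -28

Answer: -28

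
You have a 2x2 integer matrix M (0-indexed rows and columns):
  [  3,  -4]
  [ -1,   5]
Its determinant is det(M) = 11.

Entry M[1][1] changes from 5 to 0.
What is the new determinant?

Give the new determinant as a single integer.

det is linear in row 1: changing M[1][1] by delta changes det by delta * cofactor(1,1).
Cofactor C_11 = (-1)^(1+1) * minor(1,1) = 3
Entry delta = 0 - 5 = -5
Det delta = -5 * 3 = -15
New det = 11 + -15 = -4

Answer: -4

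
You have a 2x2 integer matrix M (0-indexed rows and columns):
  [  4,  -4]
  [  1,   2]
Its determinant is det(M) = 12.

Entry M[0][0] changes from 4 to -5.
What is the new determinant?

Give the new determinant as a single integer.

det is linear in row 0: changing M[0][0] by delta changes det by delta * cofactor(0,0).
Cofactor C_00 = (-1)^(0+0) * minor(0,0) = 2
Entry delta = -5 - 4 = -9
Det delta = -9 * 2 = -18
New det = 12 + -18 = -6

Answer: -6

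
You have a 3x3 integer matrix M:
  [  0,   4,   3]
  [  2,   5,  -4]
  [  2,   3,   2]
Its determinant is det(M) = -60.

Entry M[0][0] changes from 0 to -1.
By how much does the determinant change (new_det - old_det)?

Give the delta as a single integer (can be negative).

Answer: -22

Derivation:
Cofactor C_00 = 22
Entry delta = -1 - 0 = -1
Det delta = entry_delta * cofactor = -1 * 22 = -22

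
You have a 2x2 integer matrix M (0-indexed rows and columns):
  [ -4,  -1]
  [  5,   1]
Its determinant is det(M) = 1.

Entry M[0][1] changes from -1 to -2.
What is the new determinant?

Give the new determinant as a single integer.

det is linear in row 0: changing M[0][1] by delta changes det by delta * cofactor(0,1).
Cofactor C_01 = (-1)^(0+1) * minor(0,1) = -5
Entry delta = -2 - -1 = -1
Det delta = -1 * -5 = 5
New det = 1 + 5 = 6

Answer: 6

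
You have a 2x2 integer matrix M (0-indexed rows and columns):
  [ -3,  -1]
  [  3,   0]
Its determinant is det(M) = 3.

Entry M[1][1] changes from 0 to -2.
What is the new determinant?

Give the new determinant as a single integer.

Answer: 9

Derivation:
det is linear in row 1: changing M[1][1] by delta changes det by delta * cofactor(1,1).
Cofactor C_11 = (-1)^(1+1) * minor(1,1) = -3
Entry delta = -2 - 0 = -2
Det delta = -2 * -3 = 6
New det = 3 + 6 = 9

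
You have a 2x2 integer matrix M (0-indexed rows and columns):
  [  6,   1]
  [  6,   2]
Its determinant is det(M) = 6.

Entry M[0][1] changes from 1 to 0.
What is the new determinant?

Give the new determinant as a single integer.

det is linear in row 0: changing M[0][1] by delta changes det by delta * cofactor(0,1).
Cofactor C_01 = (-1)^(0+1) * minor(0,1) = -6
Entry delta = 0 - 1 = -1
Det delta = -1 * -6 = 6
New det = 6 + 6 = 12

Answer: 12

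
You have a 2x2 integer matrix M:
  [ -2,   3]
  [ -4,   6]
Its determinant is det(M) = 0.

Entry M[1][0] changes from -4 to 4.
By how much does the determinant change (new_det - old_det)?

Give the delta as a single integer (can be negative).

Answer: -24

Derivation:
Cofactor C_10 = -3
Entry delta = 4 - -4 = 8
Det delta = entry_delta * cofactor = 8 * -3 = -24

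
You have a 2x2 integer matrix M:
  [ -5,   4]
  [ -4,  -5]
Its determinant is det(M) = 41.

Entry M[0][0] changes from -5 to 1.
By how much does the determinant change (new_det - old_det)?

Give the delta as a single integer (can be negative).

Answer: -30

Derivation:
Cofactor C_00 = -5
Entry delta = 1 - -5 = 6
Det delta = entry_delta * cofactor = 6 * -5 = -30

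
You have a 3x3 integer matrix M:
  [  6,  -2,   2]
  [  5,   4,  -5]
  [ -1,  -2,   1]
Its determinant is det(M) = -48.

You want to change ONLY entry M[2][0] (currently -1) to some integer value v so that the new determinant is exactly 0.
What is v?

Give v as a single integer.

det is linear in entry M[2][0]: det = old_det + (v - -1) * C_20
Cofactor C_20 = 2
Want det = 0: -48 + (v - -1) * 2 = 0
  (v - -1) = 48 / 2 = 24
  v = -1 + (24) = 23

Answer: 23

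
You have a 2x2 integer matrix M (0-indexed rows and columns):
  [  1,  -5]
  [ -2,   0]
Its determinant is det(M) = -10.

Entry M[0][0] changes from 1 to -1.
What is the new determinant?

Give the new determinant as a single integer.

det is linear in row 0: changing M[0][0] by delta changes det by delta * cofactor(0,0).
Cofactor C_00 = (-1)^(0+0) * minor(0,0) = 0
Entry delta = -1 - 1 = -2
Det delta = -2 * 0 = 0
New det = -10 + 0 = -10

Answer: -10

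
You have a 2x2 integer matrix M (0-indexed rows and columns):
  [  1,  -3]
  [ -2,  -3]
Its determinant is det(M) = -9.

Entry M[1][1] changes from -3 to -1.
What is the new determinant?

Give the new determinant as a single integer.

Answer: -7

Derivation:
det is linear in row 1: changing M[1][1] by delta changes det by delta * cofactor(1,1).
Cofactor C_11 = (-1)^(1+1) * minor(1,1) = 1
Entry delta = -1 - -3 = 2
Det delta = 2 * 1 = 2
New det = -9 + 2 = -7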